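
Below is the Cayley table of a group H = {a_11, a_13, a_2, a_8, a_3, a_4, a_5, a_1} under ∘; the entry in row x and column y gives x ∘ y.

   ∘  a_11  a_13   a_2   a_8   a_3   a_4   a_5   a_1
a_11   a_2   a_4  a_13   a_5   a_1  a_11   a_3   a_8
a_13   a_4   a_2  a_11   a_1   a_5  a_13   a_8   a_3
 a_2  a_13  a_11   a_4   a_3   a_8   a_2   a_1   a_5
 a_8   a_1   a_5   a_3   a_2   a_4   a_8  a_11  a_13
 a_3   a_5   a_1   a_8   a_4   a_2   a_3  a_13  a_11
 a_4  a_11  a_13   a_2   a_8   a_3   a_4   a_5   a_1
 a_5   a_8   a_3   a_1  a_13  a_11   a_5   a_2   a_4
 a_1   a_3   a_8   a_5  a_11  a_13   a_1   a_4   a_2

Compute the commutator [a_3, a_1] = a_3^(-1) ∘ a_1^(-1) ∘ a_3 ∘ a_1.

a_2

Identity is a_4; from the table a_3^(-1) = a_8 and a_1^(-1) = a_5.
a_8 ∘ a_5 = a_11
a_11 ∘ a_3 = a_1
a_1 ∘ a_1 = a_2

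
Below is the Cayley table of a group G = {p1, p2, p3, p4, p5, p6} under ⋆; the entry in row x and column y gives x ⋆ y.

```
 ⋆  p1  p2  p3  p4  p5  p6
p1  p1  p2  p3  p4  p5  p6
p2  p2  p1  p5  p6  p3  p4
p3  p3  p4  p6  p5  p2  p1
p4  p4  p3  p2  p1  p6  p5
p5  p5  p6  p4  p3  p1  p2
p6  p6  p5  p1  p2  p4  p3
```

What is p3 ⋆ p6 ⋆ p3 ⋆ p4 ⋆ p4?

p3 ⋆ p6 = p1
p1 ⋆ p3 = p3
p3 ⋆ p4 = p5
p5 ⋆ p4 = p3

p3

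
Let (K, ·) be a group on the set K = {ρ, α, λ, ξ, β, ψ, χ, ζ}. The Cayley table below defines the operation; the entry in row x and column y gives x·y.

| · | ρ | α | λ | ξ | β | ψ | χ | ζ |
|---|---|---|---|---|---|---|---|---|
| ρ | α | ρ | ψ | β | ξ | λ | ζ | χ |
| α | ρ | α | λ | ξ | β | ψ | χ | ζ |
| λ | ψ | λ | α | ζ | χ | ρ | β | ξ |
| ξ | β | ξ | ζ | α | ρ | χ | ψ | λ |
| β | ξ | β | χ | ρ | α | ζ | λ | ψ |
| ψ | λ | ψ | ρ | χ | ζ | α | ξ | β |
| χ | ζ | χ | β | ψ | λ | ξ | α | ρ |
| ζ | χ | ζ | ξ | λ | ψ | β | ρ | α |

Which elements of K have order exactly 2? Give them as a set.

{β, ζ, λ, ξ, ρ, χ, ψ}

Identity is α. Compute the order of each non-identity element by repeated multiplication:
  ρ: ρ → α  (order 2)
  λ: λ → α  (order 2)
  ξ: ξ → α  (order 2)
  β: β → α  (order 2)
  ψ: ψ → α  (order 2)
  χ: χ → α  (order 2)
  ζ: ζ → α  (order 2)
Elements of order 2: {β, ζ, λ, ξ, ρ, χ, ψ}.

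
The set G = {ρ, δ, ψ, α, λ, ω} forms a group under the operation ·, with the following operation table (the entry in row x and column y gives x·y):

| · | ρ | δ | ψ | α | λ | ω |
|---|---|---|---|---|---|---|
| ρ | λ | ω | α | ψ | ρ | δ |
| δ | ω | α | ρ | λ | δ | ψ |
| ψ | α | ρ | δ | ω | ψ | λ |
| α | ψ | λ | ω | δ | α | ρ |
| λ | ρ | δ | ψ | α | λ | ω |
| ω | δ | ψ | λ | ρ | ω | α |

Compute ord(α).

3

The identity element is λ (its row matches the header).
α^1 = α
α^2 = α·α = δ
α^3 = δ·α = λ
The first power of α equal to the identity is α^3, so ord(α) = 3.
(Structurally, G here is isomorphic to the cyclic group Z_6.)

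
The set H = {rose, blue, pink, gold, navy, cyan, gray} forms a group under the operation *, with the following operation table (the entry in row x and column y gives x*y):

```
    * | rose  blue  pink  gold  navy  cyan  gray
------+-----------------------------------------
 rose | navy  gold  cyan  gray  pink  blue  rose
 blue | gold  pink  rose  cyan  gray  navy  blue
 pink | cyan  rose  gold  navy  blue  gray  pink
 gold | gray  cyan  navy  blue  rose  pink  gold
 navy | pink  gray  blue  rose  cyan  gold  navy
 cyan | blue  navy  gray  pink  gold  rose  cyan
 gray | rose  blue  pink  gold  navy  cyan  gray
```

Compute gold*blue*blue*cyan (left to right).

gold*blue = cyan
cyan*blue = navy
navy*cyan = gold

gold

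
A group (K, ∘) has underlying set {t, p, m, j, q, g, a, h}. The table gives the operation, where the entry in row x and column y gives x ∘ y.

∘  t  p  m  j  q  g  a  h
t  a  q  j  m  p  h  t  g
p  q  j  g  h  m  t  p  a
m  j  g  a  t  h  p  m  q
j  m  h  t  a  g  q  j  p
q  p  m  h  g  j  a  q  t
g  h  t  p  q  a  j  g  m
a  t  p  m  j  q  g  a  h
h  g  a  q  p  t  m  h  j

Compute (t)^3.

t

t^1 = t
t^2 = t ∘ t = a
t^3 = a ∘ t = t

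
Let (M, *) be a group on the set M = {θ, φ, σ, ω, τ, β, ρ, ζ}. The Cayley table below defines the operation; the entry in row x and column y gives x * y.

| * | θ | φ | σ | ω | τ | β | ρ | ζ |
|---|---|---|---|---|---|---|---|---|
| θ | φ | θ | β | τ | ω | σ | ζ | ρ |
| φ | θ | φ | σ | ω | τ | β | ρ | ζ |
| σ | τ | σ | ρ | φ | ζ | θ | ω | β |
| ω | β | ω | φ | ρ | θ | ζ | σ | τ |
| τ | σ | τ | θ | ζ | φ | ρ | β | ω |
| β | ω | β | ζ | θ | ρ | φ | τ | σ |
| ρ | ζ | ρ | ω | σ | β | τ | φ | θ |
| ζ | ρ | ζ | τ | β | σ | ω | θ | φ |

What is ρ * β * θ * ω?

φ

ρ * β = τ
τ * θ = σ
σ * ω = φ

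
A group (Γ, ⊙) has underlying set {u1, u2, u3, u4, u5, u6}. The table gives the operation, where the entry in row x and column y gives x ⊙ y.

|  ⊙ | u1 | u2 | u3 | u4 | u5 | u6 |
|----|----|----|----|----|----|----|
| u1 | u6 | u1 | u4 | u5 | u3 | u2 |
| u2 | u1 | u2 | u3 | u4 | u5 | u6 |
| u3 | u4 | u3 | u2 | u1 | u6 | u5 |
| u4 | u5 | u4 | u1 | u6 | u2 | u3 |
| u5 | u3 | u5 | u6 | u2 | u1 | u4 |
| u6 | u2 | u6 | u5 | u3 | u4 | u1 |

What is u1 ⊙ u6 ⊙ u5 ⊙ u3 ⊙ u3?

u1 ⊙ u6 = u2
u2 ⊙ u5 = u5
u5 ⊙ u3 = u6
u6 ⊙ u3 = u5

u5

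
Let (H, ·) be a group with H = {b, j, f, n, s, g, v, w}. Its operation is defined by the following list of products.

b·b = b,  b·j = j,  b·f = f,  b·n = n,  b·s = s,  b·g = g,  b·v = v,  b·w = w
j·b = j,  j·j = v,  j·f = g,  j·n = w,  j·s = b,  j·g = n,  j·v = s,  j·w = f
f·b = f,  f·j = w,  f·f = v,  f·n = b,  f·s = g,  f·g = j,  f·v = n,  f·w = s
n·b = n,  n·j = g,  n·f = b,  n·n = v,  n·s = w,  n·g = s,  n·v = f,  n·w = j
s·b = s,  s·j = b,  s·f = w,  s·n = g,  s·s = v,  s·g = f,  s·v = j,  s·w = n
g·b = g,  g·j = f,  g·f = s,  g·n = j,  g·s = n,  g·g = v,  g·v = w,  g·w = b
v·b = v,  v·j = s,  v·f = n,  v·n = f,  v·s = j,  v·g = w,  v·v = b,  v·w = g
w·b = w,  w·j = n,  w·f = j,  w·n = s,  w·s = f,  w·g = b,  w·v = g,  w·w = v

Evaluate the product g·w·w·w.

g·w = b
b·w = w
w·w = v

v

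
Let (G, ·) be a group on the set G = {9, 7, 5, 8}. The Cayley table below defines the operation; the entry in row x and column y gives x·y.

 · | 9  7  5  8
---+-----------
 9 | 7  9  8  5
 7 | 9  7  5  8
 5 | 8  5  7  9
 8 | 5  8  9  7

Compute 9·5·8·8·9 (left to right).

5

9·5 = 8
8·8 = 7
7·8 = 8
8·9 = 5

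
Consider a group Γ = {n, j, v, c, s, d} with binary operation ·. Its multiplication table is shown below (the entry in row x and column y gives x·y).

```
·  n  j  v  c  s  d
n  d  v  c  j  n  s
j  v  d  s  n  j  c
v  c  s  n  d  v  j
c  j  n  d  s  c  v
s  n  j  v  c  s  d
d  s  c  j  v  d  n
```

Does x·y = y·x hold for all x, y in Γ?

Check whether the table is symmetric across its main diagonal.
Every entry (row x, col y) equals the entry (row y, col x), so Γ is abelian.
(In fact Γ ≅ the cyclic group Z_6.)

Yes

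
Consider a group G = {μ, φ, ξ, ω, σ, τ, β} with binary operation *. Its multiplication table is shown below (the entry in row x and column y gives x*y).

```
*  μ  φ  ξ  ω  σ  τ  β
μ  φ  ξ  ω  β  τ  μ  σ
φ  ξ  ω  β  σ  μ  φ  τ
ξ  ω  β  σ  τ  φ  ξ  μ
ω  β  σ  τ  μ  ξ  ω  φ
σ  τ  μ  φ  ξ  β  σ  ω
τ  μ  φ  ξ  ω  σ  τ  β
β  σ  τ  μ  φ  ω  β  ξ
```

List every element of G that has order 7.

{β, μ, ξ, σ, φ, ω}

Identity is τ. Compute the order of each non-identity element by repeated multiplication:
  μ: μ → φ → ξ → ω → β → σ → τ  (order 7)
  φ: φ → ω → σ → μ → ξ → β → τ  (order 7)
  ξ: ξ → σ → φ → β → μ → ω → τ  (order 7)
  ω: ω → μ → β → φ → σ → ξ → τ  (order 7)
  σ: σ → β → ω → ξ → φ → μ → τ  (order 7)
  β: β → ξ → μ → σ → ω → φ → τ  (order 7)
Elements of order 7: {β, μ, ξ, σ, φ, ω}.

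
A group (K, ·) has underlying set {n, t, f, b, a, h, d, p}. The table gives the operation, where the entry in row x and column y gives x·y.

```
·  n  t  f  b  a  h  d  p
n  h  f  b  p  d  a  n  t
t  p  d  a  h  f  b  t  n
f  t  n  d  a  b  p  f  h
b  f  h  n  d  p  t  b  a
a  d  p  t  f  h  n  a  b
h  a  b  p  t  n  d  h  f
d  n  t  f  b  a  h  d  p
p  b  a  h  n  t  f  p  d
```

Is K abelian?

No

n·p = t but p·n = b.
Since n and p do not commute, K is not abelian.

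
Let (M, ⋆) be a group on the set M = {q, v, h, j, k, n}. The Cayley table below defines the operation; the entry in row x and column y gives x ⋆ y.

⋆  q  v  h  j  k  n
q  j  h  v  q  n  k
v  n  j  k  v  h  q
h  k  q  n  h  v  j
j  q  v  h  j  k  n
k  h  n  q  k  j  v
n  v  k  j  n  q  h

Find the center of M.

{j}

An element z is central iff its row equals its column in the table.
For q: q ⋆ h = v ≠ k = h ⋆ q, so q ∉ Z.
Checking each element this way leaves Z(M) = {j}.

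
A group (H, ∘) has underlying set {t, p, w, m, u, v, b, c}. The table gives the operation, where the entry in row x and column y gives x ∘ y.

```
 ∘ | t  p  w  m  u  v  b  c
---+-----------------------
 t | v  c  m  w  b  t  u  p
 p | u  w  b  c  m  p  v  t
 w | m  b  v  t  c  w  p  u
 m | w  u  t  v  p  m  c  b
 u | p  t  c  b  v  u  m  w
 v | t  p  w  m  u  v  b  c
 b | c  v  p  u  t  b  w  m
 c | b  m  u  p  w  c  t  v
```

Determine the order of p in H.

The identity element is v (its row matches the header).
p^1 = p
p^2 = p ∘ p = w
p^3 = w ∘ p = b
p^4 = b ∘ p = v
The first power of p equal to the identity is p^4, so ord(p) = 4.

4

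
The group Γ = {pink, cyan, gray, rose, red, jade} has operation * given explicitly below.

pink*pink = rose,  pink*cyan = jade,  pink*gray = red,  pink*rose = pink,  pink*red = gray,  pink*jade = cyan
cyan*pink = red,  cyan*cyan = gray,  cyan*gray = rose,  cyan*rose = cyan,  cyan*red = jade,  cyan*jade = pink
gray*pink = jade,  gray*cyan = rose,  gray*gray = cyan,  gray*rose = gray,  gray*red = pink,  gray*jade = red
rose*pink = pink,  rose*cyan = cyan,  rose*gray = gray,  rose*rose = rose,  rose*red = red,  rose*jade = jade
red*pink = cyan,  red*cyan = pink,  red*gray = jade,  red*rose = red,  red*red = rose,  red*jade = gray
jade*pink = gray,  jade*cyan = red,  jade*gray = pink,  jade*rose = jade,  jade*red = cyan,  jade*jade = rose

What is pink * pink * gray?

pink * pink = rose
rose * gray = gray

gray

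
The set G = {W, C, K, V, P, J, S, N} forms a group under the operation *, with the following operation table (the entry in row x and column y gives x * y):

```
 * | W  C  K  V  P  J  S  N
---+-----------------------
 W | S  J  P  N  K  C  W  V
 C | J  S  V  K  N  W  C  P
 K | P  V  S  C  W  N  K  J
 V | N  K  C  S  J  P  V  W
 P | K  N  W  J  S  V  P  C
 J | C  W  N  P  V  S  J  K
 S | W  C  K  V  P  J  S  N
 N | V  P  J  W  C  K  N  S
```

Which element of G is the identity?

S

The identity e satisfies e * x = x for all x, so its row in the table reproduces the column headers.
Row S reads: W, C, K, V, P, J, S, N — exactly the header order. So S is the identity.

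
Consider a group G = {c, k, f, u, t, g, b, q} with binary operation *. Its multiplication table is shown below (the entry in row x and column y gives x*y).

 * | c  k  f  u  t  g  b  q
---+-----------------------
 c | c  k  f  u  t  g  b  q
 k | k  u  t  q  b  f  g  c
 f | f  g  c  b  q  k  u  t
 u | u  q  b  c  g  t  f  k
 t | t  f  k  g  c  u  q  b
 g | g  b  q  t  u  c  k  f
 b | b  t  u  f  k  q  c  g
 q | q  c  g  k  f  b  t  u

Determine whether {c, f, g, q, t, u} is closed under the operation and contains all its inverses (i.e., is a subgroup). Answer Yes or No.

u*q = k, which is not in {c, f, g, q, t, u}.
The subset is not closed under *, so it is not a subgroup.

No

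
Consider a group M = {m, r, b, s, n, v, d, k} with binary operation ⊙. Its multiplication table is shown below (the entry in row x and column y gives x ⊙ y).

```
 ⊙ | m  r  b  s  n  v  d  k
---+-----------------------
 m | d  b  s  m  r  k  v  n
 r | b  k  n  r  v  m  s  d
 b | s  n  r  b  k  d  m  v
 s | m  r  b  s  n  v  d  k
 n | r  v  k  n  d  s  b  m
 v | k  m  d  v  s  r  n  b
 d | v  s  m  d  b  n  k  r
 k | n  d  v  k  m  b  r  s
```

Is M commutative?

Yes

Check whether the table is symmetric across its main diagonal.
Every entry (row x, col y) equals the entry (row y, col x), so M is abelian.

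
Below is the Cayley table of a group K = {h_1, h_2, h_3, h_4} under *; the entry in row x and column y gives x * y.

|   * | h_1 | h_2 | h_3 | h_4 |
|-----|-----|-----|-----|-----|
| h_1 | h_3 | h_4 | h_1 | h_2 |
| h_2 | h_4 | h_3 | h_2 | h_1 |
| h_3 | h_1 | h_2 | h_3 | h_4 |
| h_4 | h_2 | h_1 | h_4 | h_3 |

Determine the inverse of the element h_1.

First locate the identity: row h_3 matches the header, so h_3 is the identity.
Scan row h_1 for h_3: h_1 * h_1 = h_3. Hence h_1^(-1) = h_1.
(Structurally, K here is isomorphic to the Klein four-group V_4.)

h_1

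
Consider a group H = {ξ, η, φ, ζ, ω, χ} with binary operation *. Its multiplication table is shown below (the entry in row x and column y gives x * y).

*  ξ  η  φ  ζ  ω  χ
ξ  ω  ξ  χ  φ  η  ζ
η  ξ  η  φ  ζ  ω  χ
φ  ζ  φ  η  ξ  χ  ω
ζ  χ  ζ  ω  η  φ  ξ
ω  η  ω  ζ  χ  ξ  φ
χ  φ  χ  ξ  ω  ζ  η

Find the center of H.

{η}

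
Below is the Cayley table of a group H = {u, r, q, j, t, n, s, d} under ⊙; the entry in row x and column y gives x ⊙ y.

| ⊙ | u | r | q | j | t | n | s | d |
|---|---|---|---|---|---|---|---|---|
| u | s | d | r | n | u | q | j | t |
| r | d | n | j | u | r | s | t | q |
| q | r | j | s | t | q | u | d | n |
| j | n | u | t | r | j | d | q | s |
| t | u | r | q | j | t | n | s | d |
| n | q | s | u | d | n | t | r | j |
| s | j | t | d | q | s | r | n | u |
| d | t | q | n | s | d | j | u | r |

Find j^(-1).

First locate the identity: row t matches the header, so t is the identity.
Scan row j for t: j ⊙ q = t. Hence j^(-1) = q.

q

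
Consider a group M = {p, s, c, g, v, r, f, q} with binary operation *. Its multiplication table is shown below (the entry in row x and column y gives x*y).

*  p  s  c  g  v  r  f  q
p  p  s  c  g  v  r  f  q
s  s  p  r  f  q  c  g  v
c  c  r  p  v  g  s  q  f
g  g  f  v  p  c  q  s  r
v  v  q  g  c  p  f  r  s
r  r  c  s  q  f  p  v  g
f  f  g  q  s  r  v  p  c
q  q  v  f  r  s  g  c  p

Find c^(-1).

c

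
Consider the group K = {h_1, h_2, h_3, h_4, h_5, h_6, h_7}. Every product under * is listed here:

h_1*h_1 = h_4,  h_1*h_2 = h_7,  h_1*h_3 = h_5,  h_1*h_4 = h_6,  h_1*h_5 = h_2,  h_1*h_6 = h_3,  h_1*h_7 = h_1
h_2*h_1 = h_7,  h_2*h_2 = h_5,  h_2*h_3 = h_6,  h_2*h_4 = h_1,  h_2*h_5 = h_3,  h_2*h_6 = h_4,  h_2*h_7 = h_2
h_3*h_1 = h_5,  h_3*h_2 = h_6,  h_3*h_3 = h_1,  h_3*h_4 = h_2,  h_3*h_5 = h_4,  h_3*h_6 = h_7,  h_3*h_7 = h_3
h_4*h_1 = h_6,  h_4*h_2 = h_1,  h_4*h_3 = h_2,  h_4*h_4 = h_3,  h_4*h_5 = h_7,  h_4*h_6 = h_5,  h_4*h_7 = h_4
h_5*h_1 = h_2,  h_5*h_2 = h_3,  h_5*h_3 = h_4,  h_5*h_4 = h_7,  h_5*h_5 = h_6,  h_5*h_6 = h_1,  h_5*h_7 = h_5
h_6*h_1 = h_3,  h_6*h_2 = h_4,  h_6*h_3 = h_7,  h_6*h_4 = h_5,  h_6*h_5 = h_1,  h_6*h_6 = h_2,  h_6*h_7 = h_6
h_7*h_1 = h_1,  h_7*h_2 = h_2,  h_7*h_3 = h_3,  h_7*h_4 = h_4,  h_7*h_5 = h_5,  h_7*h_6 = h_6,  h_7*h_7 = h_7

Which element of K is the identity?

The identity e satisfies e*x = x for all x, so its row in the table reproduces the column headers.
Row h_7 reads: h_1, h_2, h_3, h_4, h_5, h_6, h_7 — exactly the header order. So h_7 is the identity.
(Structurally, K here is isomorphic to the cyclic group Z_7.)

h_7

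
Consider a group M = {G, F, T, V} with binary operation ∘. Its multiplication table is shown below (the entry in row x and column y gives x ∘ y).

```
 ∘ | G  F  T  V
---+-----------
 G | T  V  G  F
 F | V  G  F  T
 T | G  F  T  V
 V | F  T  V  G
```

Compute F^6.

G

F^1 = F
F^2 = F ∘ F = G
F^3 = G ∘ F = V
F^4 = V ∘ F = T
F^5 = T ∘ F = F
F^6 = F ∘ F = G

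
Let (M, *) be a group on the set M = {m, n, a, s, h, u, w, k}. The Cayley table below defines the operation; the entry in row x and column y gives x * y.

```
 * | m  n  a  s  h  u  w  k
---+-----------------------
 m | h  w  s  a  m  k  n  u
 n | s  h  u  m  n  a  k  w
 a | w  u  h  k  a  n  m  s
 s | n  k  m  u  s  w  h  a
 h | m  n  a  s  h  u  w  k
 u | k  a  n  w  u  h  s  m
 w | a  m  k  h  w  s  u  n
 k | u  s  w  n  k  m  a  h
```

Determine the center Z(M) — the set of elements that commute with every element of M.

An element z is central iff its row equals its column in the table.
For n: n * w = k ≠ m = w * n, so n ∉ Z.
Checking each element this way leaves Z(M) = {h, u}.
(Structurally, M here is isomorphic to the dihedral group D_4.)

{h, u}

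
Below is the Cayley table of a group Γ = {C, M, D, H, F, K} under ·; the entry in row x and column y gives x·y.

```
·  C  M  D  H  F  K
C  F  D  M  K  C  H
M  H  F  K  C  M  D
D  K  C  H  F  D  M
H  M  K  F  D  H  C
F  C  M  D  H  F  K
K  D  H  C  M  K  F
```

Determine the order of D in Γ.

The identity element is F (its row matches the header).
D^1 = D
D^2 = D·D = H
D^3 = H·D = F
The first power of D equal to the identity is D^3, so ord(D) = 3.

3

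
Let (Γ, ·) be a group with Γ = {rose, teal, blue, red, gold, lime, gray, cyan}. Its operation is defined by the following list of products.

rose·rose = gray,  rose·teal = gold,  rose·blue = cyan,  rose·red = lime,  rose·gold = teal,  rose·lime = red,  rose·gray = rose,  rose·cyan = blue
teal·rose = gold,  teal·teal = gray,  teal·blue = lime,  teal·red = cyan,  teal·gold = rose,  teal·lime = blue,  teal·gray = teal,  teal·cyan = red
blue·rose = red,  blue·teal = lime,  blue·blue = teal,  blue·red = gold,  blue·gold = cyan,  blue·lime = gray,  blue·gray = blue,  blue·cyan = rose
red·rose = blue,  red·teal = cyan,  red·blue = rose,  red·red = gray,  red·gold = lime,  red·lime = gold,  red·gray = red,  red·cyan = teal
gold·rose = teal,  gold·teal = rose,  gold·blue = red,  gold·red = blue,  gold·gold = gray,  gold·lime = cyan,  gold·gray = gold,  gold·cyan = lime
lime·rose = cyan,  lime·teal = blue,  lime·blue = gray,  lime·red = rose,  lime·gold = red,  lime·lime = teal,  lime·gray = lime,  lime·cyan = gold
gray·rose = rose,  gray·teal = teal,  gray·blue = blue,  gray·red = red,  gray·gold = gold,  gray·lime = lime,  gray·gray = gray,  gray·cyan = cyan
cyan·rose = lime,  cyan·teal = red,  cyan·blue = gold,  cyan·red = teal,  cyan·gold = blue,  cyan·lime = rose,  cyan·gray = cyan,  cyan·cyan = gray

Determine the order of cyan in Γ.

2

The identity element is gray (its row matches the header).
cyan^1 = cyan
cyan^2 = cyan·cyan = gray
The first power of cyan equal to the identity is cyan^2, so ord(cyan) = 2.
(Structurally, Γ here is isomorphic to the dihedral group D_4.)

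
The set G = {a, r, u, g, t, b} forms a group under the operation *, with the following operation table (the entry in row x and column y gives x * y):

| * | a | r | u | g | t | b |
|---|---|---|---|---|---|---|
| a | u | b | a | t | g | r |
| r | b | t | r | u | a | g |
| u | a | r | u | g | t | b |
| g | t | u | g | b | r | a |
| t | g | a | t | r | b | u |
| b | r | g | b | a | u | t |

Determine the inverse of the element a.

First locate the identity: row u matches the header, so u is the identity.
Scan row a for u: a * a = u. Hence a^(-1) = a.

a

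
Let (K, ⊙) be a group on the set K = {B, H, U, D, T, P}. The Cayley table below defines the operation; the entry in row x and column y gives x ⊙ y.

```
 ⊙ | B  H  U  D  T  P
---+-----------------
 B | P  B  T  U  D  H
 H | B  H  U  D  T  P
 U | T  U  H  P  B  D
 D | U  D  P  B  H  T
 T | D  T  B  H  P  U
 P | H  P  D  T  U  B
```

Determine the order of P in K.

3

The identity element is H (its row matches the header).
P^1 = P
P^2 = P ⊙ P = B
P^3 = B ⊙ P = H
The first power of P equal to the identity is P^3, so ord(P) = 3.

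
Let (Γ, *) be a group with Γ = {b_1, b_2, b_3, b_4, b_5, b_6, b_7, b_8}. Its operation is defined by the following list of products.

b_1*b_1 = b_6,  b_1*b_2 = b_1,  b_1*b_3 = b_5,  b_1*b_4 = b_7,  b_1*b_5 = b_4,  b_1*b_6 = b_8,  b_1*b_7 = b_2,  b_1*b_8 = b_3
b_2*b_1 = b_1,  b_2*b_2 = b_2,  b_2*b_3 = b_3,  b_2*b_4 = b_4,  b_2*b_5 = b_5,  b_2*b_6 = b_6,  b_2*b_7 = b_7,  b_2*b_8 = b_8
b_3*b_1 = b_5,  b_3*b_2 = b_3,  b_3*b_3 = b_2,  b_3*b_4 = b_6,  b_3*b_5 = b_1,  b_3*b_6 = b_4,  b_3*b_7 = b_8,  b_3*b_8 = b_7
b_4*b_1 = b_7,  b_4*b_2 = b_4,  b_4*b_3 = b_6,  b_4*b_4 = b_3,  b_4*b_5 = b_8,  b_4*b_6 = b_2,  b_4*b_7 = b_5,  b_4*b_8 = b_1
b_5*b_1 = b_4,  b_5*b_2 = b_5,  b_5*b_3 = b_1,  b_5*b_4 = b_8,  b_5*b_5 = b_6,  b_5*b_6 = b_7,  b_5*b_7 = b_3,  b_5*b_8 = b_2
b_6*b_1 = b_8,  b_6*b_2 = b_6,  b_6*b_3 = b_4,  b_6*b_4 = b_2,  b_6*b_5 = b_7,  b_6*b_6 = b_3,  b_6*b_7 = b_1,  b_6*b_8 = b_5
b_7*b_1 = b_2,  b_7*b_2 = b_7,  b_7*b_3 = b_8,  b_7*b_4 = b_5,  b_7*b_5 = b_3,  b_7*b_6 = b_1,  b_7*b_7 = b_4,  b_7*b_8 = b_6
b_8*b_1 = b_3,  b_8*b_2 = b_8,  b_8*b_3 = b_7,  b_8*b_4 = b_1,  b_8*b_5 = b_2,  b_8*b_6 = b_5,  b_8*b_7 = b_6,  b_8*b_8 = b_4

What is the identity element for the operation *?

b_2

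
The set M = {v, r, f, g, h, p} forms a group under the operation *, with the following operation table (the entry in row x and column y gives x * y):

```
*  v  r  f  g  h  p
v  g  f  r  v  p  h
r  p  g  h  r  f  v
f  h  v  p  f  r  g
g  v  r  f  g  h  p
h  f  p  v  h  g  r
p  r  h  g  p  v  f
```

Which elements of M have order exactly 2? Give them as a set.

{h, r, v}

Identity is g. Compute the order of each non-identity element by repeated multiplication:
  v: v → g  (order 2)
  r: r → g  (order 2)
  f: f → p → g  (order 3)
  h: h → g  (order 2)
  p: p → f → g  (order 3)
Elements of order 2: {h, r, v}.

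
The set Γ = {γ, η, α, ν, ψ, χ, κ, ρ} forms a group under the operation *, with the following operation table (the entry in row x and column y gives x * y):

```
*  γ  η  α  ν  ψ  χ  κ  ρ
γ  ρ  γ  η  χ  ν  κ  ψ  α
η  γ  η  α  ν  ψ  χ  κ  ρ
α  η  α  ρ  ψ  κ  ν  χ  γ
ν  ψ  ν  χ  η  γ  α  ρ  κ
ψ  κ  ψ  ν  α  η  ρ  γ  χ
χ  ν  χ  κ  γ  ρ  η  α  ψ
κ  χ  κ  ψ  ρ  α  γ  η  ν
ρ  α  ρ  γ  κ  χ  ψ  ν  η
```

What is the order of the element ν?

2

The identity element is η (its row matches the header).
ν^1 = ν
ν^2 = ν * ν = η
The first power of ν equal to the identity is ν^2, so ord(ν) = 2.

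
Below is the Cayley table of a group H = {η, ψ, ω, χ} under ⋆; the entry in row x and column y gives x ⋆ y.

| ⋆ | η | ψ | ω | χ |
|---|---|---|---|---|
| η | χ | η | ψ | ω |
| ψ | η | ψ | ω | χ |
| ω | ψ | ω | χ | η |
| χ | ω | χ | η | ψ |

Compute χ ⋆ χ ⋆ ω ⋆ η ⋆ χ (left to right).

χ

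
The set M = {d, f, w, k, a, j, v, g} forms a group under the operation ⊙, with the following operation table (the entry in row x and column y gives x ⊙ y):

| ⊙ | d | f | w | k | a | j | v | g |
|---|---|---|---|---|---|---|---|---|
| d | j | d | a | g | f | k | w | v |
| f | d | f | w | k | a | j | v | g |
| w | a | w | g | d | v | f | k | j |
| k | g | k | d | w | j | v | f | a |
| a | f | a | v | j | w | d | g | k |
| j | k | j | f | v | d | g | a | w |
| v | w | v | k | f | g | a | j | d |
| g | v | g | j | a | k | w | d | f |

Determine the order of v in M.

The identity element is f (its row matches the header).
v^1 = v
v^2 = v ⊙ v = j
v^3 = j ⊙ v = a
v^4 = a ⊙ v = g
v^5 = g ⊙ v = d
v^6 = d ⊙ v = w
v^7 = w ⊙ v = k
v^8 = k ⊙ v = f
The first power of v equal to the identity is v^8, so ord(v) = 8.

8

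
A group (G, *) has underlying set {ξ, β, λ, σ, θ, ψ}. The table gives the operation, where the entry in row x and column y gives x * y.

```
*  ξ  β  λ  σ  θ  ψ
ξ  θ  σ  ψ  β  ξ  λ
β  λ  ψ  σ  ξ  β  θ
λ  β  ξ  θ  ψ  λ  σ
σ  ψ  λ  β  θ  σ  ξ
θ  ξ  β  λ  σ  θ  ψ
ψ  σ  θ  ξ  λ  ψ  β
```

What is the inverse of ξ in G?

First locate the identity: row θ matches the header, so θ is the identity.
Scan row ξ for θ: ξ * ξ = θ. Hence ξ^(-1) = ξ.

ξ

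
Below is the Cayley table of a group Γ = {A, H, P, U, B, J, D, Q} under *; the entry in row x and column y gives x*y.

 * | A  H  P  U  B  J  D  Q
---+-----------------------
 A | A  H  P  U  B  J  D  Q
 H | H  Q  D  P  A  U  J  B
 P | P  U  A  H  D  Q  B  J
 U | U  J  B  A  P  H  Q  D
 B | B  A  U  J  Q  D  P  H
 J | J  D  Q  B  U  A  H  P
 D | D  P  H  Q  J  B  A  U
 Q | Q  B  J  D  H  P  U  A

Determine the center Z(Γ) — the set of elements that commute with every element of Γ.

{A, Q}

An element z is central iff its row equals its column in the table.
For D: D*H = P ≠ J = H*D, so D ∉ Z.
Checking each element this way leaves Z(Γ) = {A, Q}.
(Structurally, Γ here is isomorphic to the dihedral group D_4.)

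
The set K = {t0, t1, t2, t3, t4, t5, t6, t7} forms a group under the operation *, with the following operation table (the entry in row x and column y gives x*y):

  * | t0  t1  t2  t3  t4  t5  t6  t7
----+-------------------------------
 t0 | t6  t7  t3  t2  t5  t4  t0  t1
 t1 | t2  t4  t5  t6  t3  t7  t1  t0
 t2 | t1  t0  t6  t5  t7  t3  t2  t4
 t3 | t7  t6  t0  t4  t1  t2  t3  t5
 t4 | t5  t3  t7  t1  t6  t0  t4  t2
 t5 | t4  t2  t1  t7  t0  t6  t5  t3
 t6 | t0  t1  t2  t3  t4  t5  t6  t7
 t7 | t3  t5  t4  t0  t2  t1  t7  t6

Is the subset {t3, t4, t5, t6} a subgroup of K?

t4*t3 = t1, which is not in {t3, t4, t5, t6}.
The subset is not closed under *, so it is not a subgroup.

No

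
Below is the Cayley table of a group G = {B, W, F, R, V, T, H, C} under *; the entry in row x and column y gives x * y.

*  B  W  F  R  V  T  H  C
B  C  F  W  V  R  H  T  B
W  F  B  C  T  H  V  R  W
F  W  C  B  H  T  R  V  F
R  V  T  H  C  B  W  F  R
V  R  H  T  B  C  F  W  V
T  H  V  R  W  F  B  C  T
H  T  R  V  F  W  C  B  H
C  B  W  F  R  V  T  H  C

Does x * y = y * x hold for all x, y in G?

Yes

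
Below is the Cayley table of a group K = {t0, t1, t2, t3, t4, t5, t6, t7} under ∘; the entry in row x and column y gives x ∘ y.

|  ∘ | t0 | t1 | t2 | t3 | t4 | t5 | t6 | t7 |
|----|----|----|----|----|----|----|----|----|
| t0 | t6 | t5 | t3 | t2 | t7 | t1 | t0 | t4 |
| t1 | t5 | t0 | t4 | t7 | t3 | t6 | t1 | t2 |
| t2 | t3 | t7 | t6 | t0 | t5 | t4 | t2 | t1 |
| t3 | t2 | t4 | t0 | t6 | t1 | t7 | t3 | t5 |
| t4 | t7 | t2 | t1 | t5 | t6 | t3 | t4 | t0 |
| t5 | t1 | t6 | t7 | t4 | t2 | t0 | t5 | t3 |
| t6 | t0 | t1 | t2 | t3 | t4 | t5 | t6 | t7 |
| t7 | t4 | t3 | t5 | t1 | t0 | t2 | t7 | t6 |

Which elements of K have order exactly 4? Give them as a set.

{t1, t5}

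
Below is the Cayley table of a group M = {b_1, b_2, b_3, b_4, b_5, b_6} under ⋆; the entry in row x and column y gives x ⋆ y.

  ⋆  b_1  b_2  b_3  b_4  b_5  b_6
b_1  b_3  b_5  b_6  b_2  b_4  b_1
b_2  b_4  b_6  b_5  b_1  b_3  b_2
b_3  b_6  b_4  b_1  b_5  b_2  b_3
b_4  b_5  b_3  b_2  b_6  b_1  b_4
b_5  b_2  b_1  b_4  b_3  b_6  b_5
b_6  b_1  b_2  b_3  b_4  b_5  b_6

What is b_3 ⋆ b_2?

Read row b_3, column b_2: b_3 ⋆ b_2 = b_4.

b_4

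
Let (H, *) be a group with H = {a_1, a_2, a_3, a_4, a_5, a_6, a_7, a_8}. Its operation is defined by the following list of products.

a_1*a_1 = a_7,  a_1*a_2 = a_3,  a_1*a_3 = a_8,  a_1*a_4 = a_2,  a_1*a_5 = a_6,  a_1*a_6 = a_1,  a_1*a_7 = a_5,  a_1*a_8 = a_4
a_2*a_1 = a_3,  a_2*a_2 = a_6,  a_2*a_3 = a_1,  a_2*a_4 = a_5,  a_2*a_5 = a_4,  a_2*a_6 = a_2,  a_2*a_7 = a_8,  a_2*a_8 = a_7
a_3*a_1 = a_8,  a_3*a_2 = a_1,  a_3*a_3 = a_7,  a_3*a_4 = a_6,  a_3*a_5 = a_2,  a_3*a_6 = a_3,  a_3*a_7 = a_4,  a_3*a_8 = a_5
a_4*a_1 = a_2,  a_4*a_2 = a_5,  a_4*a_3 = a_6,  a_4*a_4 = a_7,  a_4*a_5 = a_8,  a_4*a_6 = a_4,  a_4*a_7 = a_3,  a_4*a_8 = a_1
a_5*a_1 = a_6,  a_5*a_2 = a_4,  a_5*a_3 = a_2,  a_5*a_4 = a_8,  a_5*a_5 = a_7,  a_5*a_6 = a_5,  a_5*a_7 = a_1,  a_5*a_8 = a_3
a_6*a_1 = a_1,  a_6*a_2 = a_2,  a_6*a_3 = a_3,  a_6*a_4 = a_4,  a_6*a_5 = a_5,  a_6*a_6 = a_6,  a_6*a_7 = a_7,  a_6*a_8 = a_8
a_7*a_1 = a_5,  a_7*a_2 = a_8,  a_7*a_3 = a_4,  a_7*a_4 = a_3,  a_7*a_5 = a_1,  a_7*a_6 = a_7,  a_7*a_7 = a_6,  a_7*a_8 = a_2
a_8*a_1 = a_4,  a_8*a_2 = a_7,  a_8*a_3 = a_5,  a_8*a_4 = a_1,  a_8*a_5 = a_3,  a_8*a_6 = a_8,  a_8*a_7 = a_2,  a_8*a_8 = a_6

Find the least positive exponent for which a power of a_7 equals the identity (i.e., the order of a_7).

The identity element is a_6 (its row matches the header).
a_7^1 = a_7
a_7^2 = a_7*a_7 = a_6
The first power of a_7 equal to the identity is a_7^2, so ord(a_7) = 2.

2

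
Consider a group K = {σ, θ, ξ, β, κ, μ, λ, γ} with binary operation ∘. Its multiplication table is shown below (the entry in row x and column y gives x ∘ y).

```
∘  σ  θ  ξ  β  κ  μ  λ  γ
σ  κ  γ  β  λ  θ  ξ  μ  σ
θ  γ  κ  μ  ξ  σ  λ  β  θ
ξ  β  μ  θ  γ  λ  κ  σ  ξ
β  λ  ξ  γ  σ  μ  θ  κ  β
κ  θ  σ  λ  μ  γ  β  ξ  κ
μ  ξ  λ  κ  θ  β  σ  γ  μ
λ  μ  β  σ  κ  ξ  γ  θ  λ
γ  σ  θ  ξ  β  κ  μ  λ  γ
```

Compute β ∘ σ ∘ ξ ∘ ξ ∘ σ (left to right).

β ∘ σ = λ
λ ∘ ξ = σ
σ ∘ ξ = β
β ∘ σ = λ

λ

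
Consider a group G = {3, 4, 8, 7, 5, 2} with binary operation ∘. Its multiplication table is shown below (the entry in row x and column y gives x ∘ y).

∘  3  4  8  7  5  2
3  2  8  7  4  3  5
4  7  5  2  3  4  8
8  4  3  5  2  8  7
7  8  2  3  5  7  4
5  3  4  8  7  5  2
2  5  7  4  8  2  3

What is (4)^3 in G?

4^1 = 4
4^2 = 4 ∘ 4 = 5
4^3 = 5 ∘ 4 = 4

4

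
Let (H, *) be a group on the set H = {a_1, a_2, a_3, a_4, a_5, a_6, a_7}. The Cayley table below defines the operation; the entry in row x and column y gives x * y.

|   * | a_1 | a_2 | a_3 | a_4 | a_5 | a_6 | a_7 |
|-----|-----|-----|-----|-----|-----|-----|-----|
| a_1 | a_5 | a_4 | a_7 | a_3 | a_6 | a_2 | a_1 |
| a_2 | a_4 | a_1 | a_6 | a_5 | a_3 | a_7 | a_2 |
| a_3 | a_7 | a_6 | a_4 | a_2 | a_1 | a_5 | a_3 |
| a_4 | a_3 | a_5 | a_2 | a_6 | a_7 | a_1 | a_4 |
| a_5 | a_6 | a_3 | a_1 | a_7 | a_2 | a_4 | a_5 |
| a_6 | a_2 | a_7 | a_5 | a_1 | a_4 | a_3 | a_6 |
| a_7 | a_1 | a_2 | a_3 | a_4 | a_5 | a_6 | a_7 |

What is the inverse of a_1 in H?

First locate the identity: row a_7 matches the header, so a_7 is the identity.
Scan row a_1 for a_7: a_1 * a_3 = a_7. Hence a_1^(-1) = a_3.

a_3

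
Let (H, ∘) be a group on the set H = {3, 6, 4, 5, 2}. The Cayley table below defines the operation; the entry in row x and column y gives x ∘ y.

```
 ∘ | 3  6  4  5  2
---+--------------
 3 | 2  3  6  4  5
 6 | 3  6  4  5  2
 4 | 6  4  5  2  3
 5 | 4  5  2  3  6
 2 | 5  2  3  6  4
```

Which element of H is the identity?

6

The identity e satisfies e ∘ x = x for all x, so its row in the table reproduces the column headers.
Row 6 reads: 3, 6, 4, 5, 2 — exactly the header order. So 6 is the identity.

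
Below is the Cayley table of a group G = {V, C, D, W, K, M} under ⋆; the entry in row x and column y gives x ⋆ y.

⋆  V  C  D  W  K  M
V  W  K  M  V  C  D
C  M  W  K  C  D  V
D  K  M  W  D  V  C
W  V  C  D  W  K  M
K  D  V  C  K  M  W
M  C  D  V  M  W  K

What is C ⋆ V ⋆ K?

W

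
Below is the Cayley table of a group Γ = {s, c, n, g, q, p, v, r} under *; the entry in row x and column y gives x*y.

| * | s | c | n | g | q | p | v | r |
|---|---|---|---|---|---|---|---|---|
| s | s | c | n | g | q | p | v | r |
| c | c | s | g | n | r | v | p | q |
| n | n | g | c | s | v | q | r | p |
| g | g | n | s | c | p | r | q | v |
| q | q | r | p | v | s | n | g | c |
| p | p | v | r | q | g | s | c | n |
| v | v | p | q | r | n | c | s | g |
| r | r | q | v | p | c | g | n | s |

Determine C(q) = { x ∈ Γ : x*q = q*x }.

Compare row q with column q entry by entry.
r*q = c = q*r, so r commutes with q.
n*q = v but q*n = p, so n does not.
Collecting the elements that commute with q: C(q) = {c, q, r, s}.

{c, q, r, s}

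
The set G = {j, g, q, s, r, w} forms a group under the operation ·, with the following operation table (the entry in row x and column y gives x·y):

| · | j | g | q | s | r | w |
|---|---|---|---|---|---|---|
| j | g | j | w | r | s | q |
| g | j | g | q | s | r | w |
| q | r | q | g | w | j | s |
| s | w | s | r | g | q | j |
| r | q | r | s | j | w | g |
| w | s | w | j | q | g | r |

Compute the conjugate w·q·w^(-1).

s

The identity is g. In row w, the entry g sits in column r, so w^(-1) = r.
w·q = j
j·r = s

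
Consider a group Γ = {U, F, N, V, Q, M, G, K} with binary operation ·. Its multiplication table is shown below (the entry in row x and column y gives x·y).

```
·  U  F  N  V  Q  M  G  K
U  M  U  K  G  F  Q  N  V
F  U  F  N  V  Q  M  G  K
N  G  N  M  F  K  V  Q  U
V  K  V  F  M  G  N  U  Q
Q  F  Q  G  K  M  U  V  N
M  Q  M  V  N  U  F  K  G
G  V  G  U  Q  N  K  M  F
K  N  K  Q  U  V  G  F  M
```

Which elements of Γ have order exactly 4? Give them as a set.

{G, K, N, Q, U, V}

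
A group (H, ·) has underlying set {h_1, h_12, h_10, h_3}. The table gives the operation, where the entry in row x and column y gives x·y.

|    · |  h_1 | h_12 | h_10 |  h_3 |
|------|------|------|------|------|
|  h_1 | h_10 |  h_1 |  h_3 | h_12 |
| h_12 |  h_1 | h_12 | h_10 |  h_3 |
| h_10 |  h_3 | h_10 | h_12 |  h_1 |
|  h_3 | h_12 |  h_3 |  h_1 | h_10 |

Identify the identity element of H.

h_12

The identity e satisfies e·x = x for all x, so its row in the table reproduces the column headers.
Row h_12 reads: h_1, h_12, h_10, h_3 — exactly the header order. So h_12 is the identity.
(Structurally, H here is isomorphic to the cyclic group Z_4.)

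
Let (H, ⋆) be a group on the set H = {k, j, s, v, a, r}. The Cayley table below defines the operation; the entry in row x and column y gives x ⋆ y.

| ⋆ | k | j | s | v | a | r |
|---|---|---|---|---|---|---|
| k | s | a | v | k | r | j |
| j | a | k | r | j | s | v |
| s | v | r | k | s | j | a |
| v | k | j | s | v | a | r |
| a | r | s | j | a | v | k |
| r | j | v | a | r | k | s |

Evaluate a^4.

a^1 = a
a^2 = a ⋆ a = v
a^3 = v ⋆ a = a
a^4 = a ⋆ a = v

v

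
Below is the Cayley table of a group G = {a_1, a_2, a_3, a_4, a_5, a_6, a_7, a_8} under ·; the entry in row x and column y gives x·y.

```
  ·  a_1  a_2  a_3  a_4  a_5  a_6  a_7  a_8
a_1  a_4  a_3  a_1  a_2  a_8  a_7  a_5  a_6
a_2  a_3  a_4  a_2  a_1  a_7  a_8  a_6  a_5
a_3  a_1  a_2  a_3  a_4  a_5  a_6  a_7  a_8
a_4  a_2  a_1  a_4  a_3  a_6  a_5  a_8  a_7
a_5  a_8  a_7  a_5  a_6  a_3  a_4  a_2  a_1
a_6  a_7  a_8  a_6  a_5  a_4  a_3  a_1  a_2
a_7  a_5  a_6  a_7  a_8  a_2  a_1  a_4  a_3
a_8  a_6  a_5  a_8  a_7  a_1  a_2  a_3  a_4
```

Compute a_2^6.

a_4

a_2^1 = a_2
a_2^2 = a_2·a_2 = a_4
a_2^3 = a_4·a_2 = a_1
a_2^4 = a_1·a_2 = a_3
a_2^5 = a_3·a_2 = a_2
a_2^6 = a_2·a_2 = a_4
(Structurally, G here is isomorphic to Z_2 x Z_4.)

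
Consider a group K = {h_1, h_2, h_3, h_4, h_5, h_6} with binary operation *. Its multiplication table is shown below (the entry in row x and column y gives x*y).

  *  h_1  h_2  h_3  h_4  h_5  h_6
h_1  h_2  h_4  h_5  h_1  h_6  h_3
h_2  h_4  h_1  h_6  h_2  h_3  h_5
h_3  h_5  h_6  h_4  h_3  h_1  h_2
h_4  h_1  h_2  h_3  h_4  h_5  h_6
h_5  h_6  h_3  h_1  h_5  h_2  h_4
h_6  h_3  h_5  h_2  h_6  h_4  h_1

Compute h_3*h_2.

Read row h_3, column h_2: h_3*h_2 = h_6.

h_6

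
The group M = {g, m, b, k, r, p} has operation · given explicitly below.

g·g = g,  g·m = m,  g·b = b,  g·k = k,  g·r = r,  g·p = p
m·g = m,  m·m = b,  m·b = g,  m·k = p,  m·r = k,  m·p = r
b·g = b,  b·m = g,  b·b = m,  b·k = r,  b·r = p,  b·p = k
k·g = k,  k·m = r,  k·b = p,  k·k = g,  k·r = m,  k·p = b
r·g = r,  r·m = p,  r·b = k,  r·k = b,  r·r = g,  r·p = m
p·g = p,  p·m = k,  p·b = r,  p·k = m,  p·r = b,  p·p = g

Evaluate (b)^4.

b^1 = b
b^2 = b·b = m
b^3 = m·b = g
b^4 = g·b = b

b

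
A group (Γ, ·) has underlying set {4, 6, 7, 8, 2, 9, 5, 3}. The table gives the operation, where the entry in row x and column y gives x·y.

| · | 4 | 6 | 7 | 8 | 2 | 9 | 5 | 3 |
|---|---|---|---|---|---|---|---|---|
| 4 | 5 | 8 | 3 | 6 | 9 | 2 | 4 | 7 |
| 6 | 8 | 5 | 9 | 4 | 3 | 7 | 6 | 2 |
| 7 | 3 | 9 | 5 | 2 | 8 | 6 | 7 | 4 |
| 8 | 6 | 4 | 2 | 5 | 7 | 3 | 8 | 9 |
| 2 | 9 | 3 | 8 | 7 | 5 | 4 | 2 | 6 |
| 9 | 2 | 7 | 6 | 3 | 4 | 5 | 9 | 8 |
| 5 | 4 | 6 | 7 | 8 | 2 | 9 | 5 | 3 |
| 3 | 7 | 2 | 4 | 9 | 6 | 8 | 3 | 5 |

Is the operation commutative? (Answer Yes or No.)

Check whether the table is symmetric across its main diagonal.
Every entry (row x, col y) equals the entry (row y, col x), so Γ is abelian.

Yes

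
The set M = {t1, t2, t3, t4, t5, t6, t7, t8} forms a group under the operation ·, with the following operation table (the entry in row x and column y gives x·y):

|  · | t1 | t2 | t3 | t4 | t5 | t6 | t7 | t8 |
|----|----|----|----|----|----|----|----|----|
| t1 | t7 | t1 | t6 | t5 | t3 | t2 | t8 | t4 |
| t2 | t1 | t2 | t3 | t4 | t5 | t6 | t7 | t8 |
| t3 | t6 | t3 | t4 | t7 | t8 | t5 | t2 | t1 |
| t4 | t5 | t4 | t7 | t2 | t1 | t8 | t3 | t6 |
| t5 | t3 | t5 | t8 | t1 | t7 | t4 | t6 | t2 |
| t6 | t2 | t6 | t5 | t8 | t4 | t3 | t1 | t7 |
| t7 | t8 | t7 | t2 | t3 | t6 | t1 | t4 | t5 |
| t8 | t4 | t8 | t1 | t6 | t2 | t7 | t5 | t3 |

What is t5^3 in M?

t5^1 = t5
t5^2 = t5·t5 = t7
t5^3 = t7·t5 = t6

t6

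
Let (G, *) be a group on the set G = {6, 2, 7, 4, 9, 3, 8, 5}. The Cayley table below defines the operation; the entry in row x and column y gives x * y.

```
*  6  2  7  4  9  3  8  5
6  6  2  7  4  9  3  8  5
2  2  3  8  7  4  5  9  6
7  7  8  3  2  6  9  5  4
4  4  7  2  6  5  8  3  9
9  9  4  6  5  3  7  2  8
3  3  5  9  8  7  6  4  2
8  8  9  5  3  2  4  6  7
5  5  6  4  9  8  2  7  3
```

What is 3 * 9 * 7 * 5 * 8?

9

3 * 9 = 7
7 * 7 = 3
3 * 5 = 2
2 * 8 = 9
(Structurally, G here is isomorphic to Z_2 x Z_4.)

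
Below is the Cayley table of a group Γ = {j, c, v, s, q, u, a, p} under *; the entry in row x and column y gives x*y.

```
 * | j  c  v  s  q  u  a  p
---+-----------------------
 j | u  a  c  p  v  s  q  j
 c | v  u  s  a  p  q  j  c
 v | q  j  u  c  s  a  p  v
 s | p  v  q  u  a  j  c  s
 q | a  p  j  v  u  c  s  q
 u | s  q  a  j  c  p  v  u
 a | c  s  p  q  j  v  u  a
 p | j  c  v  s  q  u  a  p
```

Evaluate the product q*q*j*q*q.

j

q*q = u
u*j = s
s*q = a
a*q = j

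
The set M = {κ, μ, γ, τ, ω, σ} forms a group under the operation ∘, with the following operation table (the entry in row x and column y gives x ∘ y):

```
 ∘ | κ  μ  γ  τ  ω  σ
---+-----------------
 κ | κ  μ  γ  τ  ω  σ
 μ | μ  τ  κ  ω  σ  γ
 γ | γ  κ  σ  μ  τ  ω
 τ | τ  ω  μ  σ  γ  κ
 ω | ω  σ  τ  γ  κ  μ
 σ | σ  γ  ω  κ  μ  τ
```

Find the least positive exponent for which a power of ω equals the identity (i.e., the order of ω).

2

The identity element is κ (its row matches the header).
ω^1 = ω
ω^2 = ω ∘ ω = κ
The first power of ω equal to the identity is ω^2, so ord(ω) = 2.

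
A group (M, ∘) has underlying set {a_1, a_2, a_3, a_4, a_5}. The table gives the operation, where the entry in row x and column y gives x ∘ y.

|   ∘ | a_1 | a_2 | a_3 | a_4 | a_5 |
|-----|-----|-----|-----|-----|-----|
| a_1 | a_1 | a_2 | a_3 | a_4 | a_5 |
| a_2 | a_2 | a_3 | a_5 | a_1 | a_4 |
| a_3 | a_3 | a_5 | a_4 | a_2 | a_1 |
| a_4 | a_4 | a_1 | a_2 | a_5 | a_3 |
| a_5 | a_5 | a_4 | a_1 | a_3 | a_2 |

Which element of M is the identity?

The identity e satisfies e ∘ x = x for all x, so its row in the table reproduces the column headers.
Row a_1 reads: a_1, a_2, a_3, a_4, a_5 — exactly the header order. So a_1 is the identity.
(Structurally, M here is isomorphic to the cyclic group Z_5.)

a_1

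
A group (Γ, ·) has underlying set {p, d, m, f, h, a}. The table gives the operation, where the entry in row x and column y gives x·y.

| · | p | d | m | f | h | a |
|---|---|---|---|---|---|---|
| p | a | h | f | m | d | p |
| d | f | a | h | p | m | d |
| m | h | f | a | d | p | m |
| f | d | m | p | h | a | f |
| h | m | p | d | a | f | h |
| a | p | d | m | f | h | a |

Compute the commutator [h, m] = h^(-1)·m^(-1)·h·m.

h

Identity is a; from the table h^(-1) = f and m^(-1) = m.
f·m = p
p·h = d
d·m = h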